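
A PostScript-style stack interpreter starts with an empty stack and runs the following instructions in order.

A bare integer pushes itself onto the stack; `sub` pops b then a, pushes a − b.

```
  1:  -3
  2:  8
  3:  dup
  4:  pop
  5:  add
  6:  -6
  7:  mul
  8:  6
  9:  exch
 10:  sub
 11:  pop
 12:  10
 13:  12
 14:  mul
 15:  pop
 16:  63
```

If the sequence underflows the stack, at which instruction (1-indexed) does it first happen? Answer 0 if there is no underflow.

-3   -> -3
8    -> -3 8
dup  -> -3 8 8
pop  -> -3 8
add  -> 5
-6   -> 5 -6
mul  -> -30
6    -> -30 6
exch -> 6 -30
sub  -> 36
pop  -> (empty)
10   -> 10
12   -> 10 12
mul  -> 120
pop  -> (empty)
63   -> 63

0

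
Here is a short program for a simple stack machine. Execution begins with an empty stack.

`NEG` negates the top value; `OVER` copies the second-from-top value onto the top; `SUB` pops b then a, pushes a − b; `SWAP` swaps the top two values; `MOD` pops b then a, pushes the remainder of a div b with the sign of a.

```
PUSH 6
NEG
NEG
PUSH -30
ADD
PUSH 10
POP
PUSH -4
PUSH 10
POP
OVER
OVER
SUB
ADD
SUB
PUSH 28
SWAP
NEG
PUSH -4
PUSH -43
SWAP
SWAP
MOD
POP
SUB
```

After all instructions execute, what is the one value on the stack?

PUSH 6   → 6
NEG      → -6
NEG      → 6
PUSH -30 → 6 -30
ADD      → -24
PUSH 10  → -24 10
POP      → -24
PUSH -4  → -24 -4
PUSH 10  → -24 -4 10
POP      → -24 -4
OVER     → -24 -4 -24
OVER     → -24 -4 -24 -4
SUB      → -24 -4 -20
ADD      → -24 -24
SUB      → 0
PUSH 28  → 0 28
SWAP     → 28 0
NEG      → 28 0
PUSH -4  → 28 0 -4
PUSH -43 → 28 0 -4 -43
SWAP     → 28 0 -43 -4
SWAP     → 28 0 -4 -43
MOD      → 28 0 -4
POP      → 28 0
SUB      → 28

28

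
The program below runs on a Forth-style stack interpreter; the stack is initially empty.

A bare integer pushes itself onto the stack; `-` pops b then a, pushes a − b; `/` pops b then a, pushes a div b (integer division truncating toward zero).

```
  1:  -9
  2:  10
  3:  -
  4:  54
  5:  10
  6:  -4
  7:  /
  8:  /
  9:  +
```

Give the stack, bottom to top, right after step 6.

[-19, 54, 10, -4]

-9 -> [-9]
10 -> [-9, 10]
-  -> [-19]
54 -> [-19, 54]
10 -> [-19, 54, 10]
-4 -> [-19, 54, 10, -4]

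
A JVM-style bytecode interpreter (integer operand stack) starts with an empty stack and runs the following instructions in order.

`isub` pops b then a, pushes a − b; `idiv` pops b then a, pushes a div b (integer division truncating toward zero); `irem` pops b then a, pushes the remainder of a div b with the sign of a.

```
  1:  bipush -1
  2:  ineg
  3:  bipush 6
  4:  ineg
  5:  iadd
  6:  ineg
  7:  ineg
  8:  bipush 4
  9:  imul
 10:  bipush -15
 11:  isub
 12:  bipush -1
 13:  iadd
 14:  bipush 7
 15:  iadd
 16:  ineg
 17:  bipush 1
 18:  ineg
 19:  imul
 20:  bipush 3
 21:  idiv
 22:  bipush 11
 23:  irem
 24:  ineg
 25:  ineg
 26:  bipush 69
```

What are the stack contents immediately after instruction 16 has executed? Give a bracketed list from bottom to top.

[-1]

bipush -1   [-1]
ineg        [1]
bipush 6    [1, 6]
ineg        [1, -6]
iadd        [-5]
ineg        [5]
ineg        [-5]
bipush 4    [-5, 4]
imul        [-20]
bipush -15  [-20, -15]
isub        [-5]
bipush -1   [-5, -1]
iadd        [-6]
bipush 7    [-6, 7]
iadd        [1]
ineg        [-1]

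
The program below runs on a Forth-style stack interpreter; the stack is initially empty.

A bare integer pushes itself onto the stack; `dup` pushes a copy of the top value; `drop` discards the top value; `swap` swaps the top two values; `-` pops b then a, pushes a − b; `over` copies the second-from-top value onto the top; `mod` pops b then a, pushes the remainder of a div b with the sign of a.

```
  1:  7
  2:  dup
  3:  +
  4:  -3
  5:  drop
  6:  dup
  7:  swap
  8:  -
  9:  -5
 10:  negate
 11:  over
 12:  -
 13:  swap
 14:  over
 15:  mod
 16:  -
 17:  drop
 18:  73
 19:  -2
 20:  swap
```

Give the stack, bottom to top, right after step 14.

[5, 0, 5]

7      : 7
dup    : 7 7
+      : 14
-3     : 14 -3
drop   : 14
dup    : 14 14
swap   : 14 14
-      : 0
-5     : 0 -5
negate : 0 5
over   : 0 5 0
-      : 0 5
swap   : 5 0
over   : 5 0 5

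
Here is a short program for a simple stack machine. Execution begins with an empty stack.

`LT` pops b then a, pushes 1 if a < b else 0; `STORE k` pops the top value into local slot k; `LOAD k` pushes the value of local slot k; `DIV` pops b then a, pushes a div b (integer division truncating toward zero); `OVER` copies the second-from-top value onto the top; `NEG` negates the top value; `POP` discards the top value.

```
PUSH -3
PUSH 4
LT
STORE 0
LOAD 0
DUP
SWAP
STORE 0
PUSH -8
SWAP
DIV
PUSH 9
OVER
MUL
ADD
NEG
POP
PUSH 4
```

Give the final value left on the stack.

PUSH -3 -> -3
PUSH 4  -> -3 4
LT      -> 1
STORE 0 -> (empty)
LOAD 0  -> 1
DUP     -> 1 1
SWAP    -> 1 1
STORE 0 -> 1
PUSH -8 -> 1 -8
SWAP    -> -8 1
DIV     -> -8
PUSH 9  -> -8 9
OVER    -> -8 9 -8
MUL     -> -8 -72
ADD     -> -80
NEG     -> 80
POP     -> (empty)
PUSH 4  -> 4

4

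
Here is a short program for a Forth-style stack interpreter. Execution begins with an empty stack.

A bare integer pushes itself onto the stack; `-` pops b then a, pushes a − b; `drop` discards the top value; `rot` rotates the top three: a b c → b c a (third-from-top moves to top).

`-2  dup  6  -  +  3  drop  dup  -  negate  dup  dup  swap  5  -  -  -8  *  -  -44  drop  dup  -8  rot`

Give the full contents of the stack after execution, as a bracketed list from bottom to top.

-2      -2
dup     -2 -2
6       -2 -2 6
-       -2 -8
+       -10
3       -10 3
drop    -10
dup     -10 -10
-       0
negate  0
dup     0 0
dup     0 0 0
swap    0 0 0
5       0 0 0 5
-       0 0 -5
-       0 5
-8      0 5 -8
*       0 -40
-       40
-44     40 -44
drop    40
dup     40 40
-8      40 40 -8
rot     40 -8 40

[40, -8, 40]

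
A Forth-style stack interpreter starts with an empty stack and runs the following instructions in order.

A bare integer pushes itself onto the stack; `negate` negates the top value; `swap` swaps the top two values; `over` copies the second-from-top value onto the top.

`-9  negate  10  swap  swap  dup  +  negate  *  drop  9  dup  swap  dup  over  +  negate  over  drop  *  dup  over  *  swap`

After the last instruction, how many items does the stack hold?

3

-9      -9
negate  9
10      9 10
swap    10 9
swap    9 10
dup     9 10 10
+       9 20
negate  9 -20
*       -180
drop    (empty)
9       9
dup     9 9
swap    9 9
dup     9 9 9
over    9 9 9 9
+       9 9 18
negate  9 9 -18
over    9 9 -18 9
drop    9 9 -18
*       9 -162
dup     9 -162 -162
over    9 -162 -162 -162
*       9 -162 26244
swap    9 26244 -162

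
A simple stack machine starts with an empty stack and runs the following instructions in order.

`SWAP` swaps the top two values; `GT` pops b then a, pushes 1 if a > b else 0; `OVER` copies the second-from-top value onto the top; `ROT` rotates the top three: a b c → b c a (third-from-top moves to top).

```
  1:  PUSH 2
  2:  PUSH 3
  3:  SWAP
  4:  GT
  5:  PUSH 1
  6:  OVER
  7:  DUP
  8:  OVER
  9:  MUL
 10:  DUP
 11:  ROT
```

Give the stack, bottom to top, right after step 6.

[1, 1, 1]

PUSH 2 → [2]
PUSH 3 → [2, 3]
SWAP   → [3, 2]
GT     → [1]
PUSH 1 → [1, 1]
OVER   → [1, 1, 1]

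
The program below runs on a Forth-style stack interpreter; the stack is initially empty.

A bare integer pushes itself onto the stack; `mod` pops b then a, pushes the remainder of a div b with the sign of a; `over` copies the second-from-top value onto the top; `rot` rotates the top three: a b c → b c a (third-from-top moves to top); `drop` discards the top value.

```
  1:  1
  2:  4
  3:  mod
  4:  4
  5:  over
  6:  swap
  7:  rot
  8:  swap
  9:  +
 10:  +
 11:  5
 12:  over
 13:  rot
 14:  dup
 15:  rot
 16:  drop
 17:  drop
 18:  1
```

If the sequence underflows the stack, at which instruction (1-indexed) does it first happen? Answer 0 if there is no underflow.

1     1
4     1 4
mod   1
4     1 4
over  1 4 1
swap  1 1 4
rot   1 4 1
swap  1 1 4
+     1 5
+     6
5     6 5
over  6 5 6
rot   5 6 6
dup   5 6 6 6
rot   5 6 6 6
drop  5 6 6
drop  5 6
1     5 6 1

0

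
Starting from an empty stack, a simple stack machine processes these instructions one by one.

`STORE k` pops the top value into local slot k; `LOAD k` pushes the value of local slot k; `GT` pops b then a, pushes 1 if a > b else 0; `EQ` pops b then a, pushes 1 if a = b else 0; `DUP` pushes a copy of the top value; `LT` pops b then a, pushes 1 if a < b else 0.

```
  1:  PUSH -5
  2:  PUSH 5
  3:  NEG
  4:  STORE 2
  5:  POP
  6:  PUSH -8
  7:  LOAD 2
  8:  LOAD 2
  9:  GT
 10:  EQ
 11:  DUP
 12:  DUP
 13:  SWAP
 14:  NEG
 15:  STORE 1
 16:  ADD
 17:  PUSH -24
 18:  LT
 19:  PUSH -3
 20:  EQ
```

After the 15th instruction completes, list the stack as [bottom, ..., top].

PUSH -5  [-5]
PUSH 5   [-5, 5]
NEG      [-5, -5]
STORE 2  [-5]
POP      []
PUSH -8  [-8]
LOAD 2   [-8, -5]
LOAD 2   [-8, -5, -5]
GT       [-8, 0]
EQ       [0]
DUP      [0, 0]
DUP      [0, 0, 0]
SWAP     [0, 0, 0]
NEG      [0, 0, 0]
STORE 1  [0, 0]

[0, 0]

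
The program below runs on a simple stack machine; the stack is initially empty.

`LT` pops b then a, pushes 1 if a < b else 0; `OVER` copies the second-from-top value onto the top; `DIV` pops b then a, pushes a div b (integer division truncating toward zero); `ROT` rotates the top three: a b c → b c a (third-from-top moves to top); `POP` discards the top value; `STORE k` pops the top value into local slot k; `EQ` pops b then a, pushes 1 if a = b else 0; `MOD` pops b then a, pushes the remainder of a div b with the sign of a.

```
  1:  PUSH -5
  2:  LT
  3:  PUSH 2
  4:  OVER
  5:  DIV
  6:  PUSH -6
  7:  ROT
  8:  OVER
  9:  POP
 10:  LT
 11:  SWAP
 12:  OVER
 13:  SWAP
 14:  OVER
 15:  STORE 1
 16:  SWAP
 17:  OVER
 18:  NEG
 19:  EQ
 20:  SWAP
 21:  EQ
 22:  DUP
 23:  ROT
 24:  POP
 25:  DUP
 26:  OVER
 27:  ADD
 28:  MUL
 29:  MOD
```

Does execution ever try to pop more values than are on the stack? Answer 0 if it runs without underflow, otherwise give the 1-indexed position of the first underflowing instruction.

PUSH -5  -5
LT  — needs 2 operands, stack has 1 → underflow

2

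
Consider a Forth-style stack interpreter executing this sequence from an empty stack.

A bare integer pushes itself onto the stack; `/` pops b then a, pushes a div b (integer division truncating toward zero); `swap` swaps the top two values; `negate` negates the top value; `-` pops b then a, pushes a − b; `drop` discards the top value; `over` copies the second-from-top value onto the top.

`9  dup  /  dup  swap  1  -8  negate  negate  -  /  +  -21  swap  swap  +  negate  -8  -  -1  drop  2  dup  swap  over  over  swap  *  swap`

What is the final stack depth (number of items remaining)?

9      : 9
dup    : 9 9
/      : 1
dup    : 1 1
swap   : 1 1
1      : 1 1 1
-8     : 1 1 1 -8
negate : 1 1 1 8
negate : 1 1 1 -8
-      : 1 1 9
/      : 1 0
+      : 1
-21    : 1 -21
swap   : -21 1
swap   : 1 -21
+      : -20
negate : 20
-8     : 20 -8
-      : 28
-1     : 28 -1
drop   : 28
2      : 28 2
dup    : 28 2 2
swap   : 28 2 2
over   : 28 2 2 2
over   : 28 2 2 2 2
swap   : 28 2 2 2 2
*      : 28 2 2 4
swap   : 28 2 4 2

4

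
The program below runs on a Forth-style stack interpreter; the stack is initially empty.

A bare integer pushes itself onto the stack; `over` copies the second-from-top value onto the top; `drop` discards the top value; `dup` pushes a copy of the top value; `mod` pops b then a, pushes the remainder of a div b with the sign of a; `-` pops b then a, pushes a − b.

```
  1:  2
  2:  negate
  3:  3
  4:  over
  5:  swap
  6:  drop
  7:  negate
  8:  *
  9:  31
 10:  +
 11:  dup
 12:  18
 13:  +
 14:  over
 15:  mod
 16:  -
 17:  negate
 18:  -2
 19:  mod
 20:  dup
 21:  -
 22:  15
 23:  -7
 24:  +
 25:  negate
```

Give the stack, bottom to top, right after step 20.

2      : [2]
negate : [-2]
3      : [-2, 3]
over   : [-2, 3, -2]
swap   : [-2, -2, 3]
drop   : [-2, -2]
negate : [-2, 2]
*      : [-4]
31     : [-4, 31]
+      : [27]
dup    : [27, 27]
18     : [27, 27, 18]
+      : [27, 45]
over   : [27, 45, 27]
mod    : [27, 18]
-      : [9]
negate : [-9]
-2     : [-9, -2]
mod    : [-1]
dup    : [-1, -1]

[-1, -1]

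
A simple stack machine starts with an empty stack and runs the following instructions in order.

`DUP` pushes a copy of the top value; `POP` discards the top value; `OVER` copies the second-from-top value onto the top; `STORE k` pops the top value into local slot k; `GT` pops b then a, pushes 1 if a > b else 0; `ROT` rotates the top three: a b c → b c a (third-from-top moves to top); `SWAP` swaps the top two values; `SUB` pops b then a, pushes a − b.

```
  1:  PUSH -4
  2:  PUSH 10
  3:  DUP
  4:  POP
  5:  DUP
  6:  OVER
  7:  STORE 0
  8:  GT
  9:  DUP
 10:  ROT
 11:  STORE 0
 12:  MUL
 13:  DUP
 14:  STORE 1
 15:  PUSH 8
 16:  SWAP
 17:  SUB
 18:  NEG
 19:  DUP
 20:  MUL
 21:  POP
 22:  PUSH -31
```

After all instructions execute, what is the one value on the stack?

PUSH -4  → -4
PUSH 10  → -4 10
DUP      → -4 10 10
POP      → -4 10
DUP      → -4 10 10
OVER     → -4 10 10 10
STORE 0  → -4 10 10
GT       → -4 0
DUP      → -4 0 0
ROT      → 0 0 -4
STORE 0  → 0 0
MUL      → 0
DUP      → 0 0
STORE 1  → 0
PUSH 8   → 0 8
SWAP     → 8 0
SUB      → 8
NEG      → -8
DUP      → -8 -8
MUL      → 64
POP      → (empty)
PUSH -31 → -31

-31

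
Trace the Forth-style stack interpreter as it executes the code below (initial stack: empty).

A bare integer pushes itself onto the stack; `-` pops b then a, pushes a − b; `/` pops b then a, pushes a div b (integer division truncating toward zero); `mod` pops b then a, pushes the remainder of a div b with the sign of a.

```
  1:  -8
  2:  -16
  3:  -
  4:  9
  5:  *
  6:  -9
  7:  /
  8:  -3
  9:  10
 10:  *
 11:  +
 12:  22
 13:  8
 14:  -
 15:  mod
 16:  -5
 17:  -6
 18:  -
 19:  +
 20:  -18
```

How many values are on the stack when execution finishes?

2

-8  -> [-8]
-16 -> [-8, -16]
-   -> [8]
9   -> [8, 9]
*   -> [72]
-9  -> [72, -9]
/   -> [-8]
-3  -> [-8, -3]
10  -> [-8, -3, 10]
*   -> [-8, -30]
+   -> [-38]
22  -> [-38, 22]
8   -> [-38, 22, 8]
-   -> [-38, 14]
mod -> [-10]
-5  -> [-10, -5]
-6  -> [-10, -5, -6]
-   -> [-10, 1]
+   -> [-9]
-18 -> [-9, -18]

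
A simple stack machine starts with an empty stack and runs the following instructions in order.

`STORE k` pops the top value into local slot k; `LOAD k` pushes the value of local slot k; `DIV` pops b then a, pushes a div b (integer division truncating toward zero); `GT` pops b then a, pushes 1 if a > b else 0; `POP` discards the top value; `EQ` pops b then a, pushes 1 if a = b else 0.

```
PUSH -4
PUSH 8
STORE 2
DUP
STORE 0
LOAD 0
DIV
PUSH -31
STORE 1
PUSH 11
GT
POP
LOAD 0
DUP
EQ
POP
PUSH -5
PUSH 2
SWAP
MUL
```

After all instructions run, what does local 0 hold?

PUSH -4  : -4
PUSH 8   : -4 8
STORE 2  : -4
DUP      : -4 -4
STORE 0  : -4
LOAD 0   : -4 -4
DIV      : 1
PUSH -31 : 1 -31
STORE 1  : 1
PUSH 11  : 1 11
GT       : 0
POP      : (empty)
LOAD 0   : -4
DUP      : -4 -4
EQ       : 1
POP      : (empty)
PUSH -5  : -5
PUSH 2   : -5 2
SWAP     : 2 -5
MUL      : -10

-4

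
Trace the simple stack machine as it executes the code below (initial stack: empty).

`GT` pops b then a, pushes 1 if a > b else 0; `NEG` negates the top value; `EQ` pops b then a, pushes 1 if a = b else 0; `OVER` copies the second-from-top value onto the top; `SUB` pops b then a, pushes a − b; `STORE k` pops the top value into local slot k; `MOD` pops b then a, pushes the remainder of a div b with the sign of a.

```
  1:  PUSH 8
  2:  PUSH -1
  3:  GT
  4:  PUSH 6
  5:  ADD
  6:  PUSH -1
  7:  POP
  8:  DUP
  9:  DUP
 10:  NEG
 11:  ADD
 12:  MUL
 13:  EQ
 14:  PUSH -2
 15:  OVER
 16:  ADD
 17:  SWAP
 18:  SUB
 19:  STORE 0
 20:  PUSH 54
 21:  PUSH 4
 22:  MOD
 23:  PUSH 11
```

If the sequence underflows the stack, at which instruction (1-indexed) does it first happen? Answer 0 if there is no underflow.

PUSH 8  : [8]
PUSH -1 : [8, -1]
GT      : [1]
PUSH 6  : [1, 6]
ADD     : [7]
PUSH -1 : [7, -1]
POP     : [7]
DUP     : [7, 7]
DUP     : [7, 7, 7]
NEG     : [7, 7, -7]
ADD     : [7, 0]
MUL     : [0]
EQ  — needs 2 operands, stack has 1 → underflow

13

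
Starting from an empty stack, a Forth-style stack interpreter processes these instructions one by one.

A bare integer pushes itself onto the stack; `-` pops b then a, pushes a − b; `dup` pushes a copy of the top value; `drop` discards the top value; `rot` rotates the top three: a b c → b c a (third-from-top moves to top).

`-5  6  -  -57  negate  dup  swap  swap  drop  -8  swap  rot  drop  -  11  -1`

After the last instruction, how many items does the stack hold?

3

-5     -> -5
6      -> -5 6
-      -> -11
-57    -> -11 -57
negate -> -11 57
dup    -> -11 57 57
swap   -> -11 57 57
swap   -> -11 57 57
drop   -> -11 57
-8     -> -11 57 -8
swap   -> -11 -8 57
rot    -> -8 57 -11
drop   -> -8 57
-      -> -65
11     -> -65 11
-1     -> -65 11 -1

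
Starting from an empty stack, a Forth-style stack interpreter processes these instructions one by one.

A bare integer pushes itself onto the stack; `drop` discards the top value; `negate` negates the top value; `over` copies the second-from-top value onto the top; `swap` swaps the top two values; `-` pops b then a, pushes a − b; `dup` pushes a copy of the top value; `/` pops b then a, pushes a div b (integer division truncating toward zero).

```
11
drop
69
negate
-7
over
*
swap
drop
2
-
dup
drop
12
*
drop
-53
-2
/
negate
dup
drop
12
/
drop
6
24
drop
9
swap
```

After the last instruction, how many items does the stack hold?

2

11     -> 11
drop   -> (empty)
69     -> 69
negate -> -69
-7     -> -69 -7
over   -> -69 -7 -69
*      -> -69 483
swap   -> 483 -69
drop   -> 483
2      -> 483 2
-      -> 481
dup    -> 481 481
drop   -> 481
12     -> 481 12
*      -> 5772
drop   -> (empty)
-53    -> -53
-2     -> -53 -2
/      -> 26
negate -> -26
dup    -> -26 -26
drop   -> -26
12     -> -26 12
/      -> -2
drop   -> (empty)
6      -> 6
24     -> 6 24
drop   -> 6
9      -> 6 9
swap   -> 9 6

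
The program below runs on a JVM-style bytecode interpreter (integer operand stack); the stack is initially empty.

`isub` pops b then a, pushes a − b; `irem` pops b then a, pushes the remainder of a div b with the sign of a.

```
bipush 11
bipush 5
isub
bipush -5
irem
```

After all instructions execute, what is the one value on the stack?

1

bipush 11  11
bipush 5   11 5
isub       6
bipush -5  6 -5
irem       1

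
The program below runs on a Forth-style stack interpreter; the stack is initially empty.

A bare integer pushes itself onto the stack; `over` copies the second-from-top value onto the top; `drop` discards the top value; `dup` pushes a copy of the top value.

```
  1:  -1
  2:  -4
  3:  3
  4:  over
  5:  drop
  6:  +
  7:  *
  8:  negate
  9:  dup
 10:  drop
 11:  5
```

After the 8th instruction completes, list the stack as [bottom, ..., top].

-1     -> [-1]
-4     -> [-1, -4]
3      -> [-1, -4, 3]
over   -> [-1, -4, 3, -4]
drop   -> [-1, -4, 3]
+      -> [-1, -1]
*      -> [1]
negate -> [-1]

[-1]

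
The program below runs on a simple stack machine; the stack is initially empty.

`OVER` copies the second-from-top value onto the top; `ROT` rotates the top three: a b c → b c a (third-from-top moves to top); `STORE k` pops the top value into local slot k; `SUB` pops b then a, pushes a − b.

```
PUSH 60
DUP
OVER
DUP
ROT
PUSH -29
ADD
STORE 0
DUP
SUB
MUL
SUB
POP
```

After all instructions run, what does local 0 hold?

31

PUSH 60  → 60
DUP      → 60 60
OVER     → 60 60 60
DUP      → 60 60 60 60
ROT      → 60 60 60 60
PUSH -29 → 60 60 60 60 -29
ADD      → 60 60 60 31
STORE 0  → 60 60 60
DUP      → 60 60 60 60
SUB      → 60 60 0
MUL      → 60 0
SUB      → 60
POP      → (empty)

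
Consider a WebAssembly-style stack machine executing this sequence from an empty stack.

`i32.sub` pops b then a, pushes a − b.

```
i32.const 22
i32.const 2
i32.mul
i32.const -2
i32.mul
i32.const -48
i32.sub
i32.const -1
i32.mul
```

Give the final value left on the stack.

40

i32.const 22  -> 22
i32.const 2   -> 22 2
i32.mul       -> 44
i32.const -2  -> 44 -2
i32.mul       -> -88
i32.const -48 -> -88 -48
i32.sub       -> -40
i32.const -1  -> -40 -1
i32.mul       -> 40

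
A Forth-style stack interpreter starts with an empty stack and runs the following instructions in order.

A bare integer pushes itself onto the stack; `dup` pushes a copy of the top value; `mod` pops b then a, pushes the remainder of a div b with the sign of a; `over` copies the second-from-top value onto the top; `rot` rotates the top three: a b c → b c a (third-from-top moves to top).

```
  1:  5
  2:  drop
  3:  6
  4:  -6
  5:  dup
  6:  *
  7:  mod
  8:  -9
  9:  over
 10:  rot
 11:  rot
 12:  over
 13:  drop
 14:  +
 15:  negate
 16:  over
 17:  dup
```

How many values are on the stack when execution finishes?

4

5       5
drop    (empty)
6       6
-6      6 -6
dup     6 -6 -6
*       6 36
mod     6
-9      6 -9
over    6 -9 6
rot     -9 6 6
rot     6 6 -9
over    6 6 -9 6
drop    6 6 -9
+       6 -3
negate  6 3
over    6 3 6
dup     6 3 6 6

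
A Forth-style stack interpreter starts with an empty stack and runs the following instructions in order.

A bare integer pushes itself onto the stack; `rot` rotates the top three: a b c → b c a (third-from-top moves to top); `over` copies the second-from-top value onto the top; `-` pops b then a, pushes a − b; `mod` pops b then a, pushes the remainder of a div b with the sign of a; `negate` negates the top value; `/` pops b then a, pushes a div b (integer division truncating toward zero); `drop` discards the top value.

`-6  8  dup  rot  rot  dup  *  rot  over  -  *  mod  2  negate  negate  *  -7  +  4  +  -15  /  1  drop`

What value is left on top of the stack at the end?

1

-6      -6
8       -6 8
dup     -6 8 8
rot     8 8 -6
rot     8 -6 8
dup     8 -6 8 8
*       8 -6 64
rot     -6 64 8
over    -6 64 8 64
-       -6 64 -56
*       -6 -3584
mod     -6
2       -6 2
negate  -6 -2
negate  -6 2
*       -12
-7      -12 -7
+       -19
4       -19 4
+       -15
-15     -15 -15
/       1
1       1 1
drop    1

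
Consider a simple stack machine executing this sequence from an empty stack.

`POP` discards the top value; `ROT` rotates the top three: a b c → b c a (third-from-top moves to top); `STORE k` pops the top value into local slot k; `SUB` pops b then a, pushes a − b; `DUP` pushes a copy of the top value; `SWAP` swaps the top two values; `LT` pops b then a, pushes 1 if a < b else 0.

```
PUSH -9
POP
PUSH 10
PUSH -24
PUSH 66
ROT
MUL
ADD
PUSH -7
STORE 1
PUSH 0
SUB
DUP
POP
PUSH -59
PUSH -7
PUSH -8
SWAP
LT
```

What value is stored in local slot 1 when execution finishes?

-7

PUSH -9  -> -9
POP      -> (empty)
PUSH 10  -> 10
PUSH -24 -> 10 -24
PUSH 66  -> 10 -24 66
ROT      -> -24 66 10
MUL      -> -24 660
ADD      -> 636
PUSH -7  -> 636 -7
STORE 1  -> 636
PUSH 0   -> 636 0
SUB      -> 636
DUP      -> 636 636
POP      -> 636
PUSH -59 -> 636 -59
PUSH -7  -> 636 -59 -7
PUSH -8  -> 636 -59 -7 -8
SWAP     -> 636 -59 -8 -7
LT       -> 636 -59 1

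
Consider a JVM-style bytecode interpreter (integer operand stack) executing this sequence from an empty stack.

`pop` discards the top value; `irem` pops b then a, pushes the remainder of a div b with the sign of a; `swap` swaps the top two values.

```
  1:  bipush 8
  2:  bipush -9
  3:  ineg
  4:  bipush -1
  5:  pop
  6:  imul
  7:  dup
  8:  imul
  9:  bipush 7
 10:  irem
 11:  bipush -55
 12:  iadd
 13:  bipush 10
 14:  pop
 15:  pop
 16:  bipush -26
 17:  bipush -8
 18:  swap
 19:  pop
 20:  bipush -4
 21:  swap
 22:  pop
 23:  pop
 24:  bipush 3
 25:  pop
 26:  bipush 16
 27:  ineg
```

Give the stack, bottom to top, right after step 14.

bipush 8   : 8
bipush -9  : 8 -9
ineg       : 8 9
bipush -1  : 8 9 -1
pop        : 8 9
imul       : 72
dup        : 72 72
imul       : 5184
bipush 7   : 5184 7
irem       : 4
bipush -55 : 4 -55
iadd       : -51
bipush 10  : -51 10
pop        : -51

[-51]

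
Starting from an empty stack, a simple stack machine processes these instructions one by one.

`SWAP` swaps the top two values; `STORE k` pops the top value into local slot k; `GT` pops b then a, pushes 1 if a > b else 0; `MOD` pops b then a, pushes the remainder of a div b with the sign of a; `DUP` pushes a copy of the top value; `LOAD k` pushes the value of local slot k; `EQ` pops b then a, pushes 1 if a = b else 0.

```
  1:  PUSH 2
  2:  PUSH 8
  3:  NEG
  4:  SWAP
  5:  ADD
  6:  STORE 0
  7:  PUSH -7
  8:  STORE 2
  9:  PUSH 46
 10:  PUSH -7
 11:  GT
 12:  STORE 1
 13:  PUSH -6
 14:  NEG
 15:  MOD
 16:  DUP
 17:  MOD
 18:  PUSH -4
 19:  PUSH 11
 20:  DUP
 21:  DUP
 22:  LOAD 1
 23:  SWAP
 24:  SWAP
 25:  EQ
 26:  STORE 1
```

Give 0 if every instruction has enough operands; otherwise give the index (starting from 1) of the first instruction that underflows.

PUSH 2  -> 2
PUSH 8  -> 2 8
NEG     -> 2 -8
SWAP    -> -8 2
ADD     -> -6
STORE 0 -> (empty)
PUSH -7 -> -7
STORE 2 -> (empty)
PUSH 46 -> 46
PUSH -7 -> 46 -7
GT      -> 1
STORE 1 -> (empty)
PUSH -6 -> -6
NEG     -> 6
MOD  — needs 2 operands, stack has 1 → underflow

15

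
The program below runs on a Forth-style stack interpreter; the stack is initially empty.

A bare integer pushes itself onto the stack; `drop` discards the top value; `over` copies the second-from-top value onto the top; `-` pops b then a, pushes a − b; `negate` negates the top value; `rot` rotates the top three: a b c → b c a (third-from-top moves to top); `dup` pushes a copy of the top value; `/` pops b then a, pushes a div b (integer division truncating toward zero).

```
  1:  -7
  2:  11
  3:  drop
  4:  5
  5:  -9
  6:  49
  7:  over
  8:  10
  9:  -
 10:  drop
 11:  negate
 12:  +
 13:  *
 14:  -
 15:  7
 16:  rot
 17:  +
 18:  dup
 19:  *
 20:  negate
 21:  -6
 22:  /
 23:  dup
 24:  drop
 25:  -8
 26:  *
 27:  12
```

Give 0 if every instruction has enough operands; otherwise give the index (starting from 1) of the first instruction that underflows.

16

-7      -7
11      -7 11
drop    -7
5       -7 5
-9      -7 5 -9
49      -7 5 -9 49
over    -7 5 -9 49 -9
10      -7 5 -9 49 -9 10
-       -7 5 -9 49 -19
drop    -7 5 -9 49
negate  -7 5 -9 -49
+       -7 5 -58
*       -7 -290
-       283
7       283 7
rot  — needs 3 operands, stack has 2 → underflow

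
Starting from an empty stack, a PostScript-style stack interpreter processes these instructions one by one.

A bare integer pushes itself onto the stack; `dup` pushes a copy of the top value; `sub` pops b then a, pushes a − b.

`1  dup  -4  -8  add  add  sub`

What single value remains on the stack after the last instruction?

1    [1]
dup  [1, 1]
-4   [1, 1, -4]
-8   [1, 1, -4, -8]
add  [1, 1, -12]
add  [1, -11]
sub  [12]

12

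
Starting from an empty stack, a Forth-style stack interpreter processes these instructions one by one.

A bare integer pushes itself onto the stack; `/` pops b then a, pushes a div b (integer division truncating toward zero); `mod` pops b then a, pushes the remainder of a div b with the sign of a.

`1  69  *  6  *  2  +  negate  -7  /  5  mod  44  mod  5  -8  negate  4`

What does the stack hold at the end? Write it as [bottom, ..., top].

[4, 5, 8, 4]

1      : 1
69     : 1 69
*      : 69
6      : 69 6
*      : 414
2      : 414 2
+      : 416
negate : -416
-7     : -416 -7
/      : 59
5      : 59 5
mod    : 4
44     : 4 44
mod    : 4
5      : 4 5
-8     : 4 5 -8
negate : 4 5 8
4      : 4 5 8 4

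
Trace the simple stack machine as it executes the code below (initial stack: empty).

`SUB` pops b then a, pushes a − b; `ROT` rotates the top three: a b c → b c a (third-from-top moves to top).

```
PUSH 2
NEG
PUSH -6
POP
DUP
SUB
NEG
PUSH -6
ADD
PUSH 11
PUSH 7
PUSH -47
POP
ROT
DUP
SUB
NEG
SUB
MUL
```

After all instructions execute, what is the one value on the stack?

PUSH 2   : [2]
NEG      : [-2]
PUSH -6  : [-2, -6]
POP      : [-2]
DUP      : [-2, -2]
SUB      : [0]
NEG      : [0]
PUSH -6  : [0, -6]
ADD      : [-6]
PUSH 11  : [-6, 11]
PUSH 7   : [-6, 11, 7]
PUSH -47 : [-6, 11, 7, -47]
POP      : [-6, 11, 7]
ROT      : [11, 7, -6]
DUP      : [11, 7, -6, -6]
SUB      : [11, 7, 0]
NEG      : [11, 7, 0]
SUB      : [11, 7]
MUL      : [77]

77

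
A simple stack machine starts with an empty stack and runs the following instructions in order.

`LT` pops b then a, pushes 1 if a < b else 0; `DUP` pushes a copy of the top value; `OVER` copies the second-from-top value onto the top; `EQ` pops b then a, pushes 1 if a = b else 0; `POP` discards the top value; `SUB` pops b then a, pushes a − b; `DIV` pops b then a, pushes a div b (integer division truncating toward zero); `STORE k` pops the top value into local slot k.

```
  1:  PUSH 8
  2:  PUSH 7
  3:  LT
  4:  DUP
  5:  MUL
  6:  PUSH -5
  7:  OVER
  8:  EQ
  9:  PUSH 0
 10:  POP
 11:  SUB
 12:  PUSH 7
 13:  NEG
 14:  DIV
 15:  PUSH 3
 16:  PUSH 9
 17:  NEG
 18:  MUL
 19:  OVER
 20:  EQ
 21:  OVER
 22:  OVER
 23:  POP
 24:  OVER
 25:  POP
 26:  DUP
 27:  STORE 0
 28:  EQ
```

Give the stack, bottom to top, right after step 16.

[0, 3, 9]

PUSH 8  : 8
PUSH 7  : 8 7
LT      : 0
DUP     : 0 0
MUL     : 0
PUSH -5 : 0 -5
OVER    : 0 -5 0
EQ      : 0 0
PUSH 0  : 0 0 0
POP     : 0 0
SUB     : 0
PUSH 7  : 0 7
NEG     : 0 -7
DIV     : 0
PUSH 3  : 0 3
PUSH 9  : 0 3 9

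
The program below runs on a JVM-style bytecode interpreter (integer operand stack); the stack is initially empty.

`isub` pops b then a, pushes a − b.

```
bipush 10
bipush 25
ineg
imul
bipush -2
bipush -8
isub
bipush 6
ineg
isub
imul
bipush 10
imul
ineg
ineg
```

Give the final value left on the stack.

bipush 10 : [10]
bipush 25 : [10, 25]
ineg      : [10, -25]
imul      : [-250]
bipush -2 : [-250, -2]
bipush -8 : [-250, -2, -8]
isub      : [-250, 6]
bipush 6  : [-250, 6, 6]
ineg      : [-250, 6, -6]
isub      : [-250, 12]
imul      : [-3000]
bipush 10 : [-3000, 10]
imul      : [-30000]
ineg      : [30000]
ineg      : [-30000]

-30000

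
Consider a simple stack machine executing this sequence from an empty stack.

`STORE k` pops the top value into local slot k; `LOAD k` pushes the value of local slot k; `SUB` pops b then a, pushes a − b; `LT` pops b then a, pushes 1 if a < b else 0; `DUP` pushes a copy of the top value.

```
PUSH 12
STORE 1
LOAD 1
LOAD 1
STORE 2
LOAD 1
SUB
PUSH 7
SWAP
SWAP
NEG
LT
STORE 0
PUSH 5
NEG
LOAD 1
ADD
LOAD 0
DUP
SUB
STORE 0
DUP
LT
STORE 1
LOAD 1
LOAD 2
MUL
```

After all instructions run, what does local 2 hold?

PUSH 12 : [12]
STORE 1 : []
LOAD 1  : [12]
LOAD 1  : [12, 12]
STORE 2 : [12]
LOAD 1  : [12, 12]
SUB     : [0]
PUSH 7  : [0, 7]
SWAP    : [7, 0]
SWAP    : [0, 7]
NEG     : [0, -7]
LT      : [0]
STORE 0 : []
PUSH 5  : [5]
NEG     : [-5]
LOAD 1  : [-5, 12]
ADD     : [7]
LOAD 0  : [7, 0]
DUP     : [7, 0, 0]
SUB     : [7, 0]
STORE 0 : [7]
DUP     : [7, 7]
LT      : [0]
STORE 1 : []
LOAD 1  : [0]
LOAD 2  : [0, 12]
MUL     : [0]

12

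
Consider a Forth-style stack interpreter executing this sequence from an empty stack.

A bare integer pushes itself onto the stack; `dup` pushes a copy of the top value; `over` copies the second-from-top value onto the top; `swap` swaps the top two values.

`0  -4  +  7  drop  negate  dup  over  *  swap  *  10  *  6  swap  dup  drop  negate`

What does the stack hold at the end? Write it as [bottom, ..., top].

0       [0]
-4      [0, -4]
+       [-4]
7       [-4, 7]
drop    [-4]
negate  [4]
dup     [4, 4]
over    [4, 4, 4]
*       [4, 16]
swap    [16, 4]
*       [64]
10      [64, 10]
*       [640]
6       [640, 6]
swap    [6, 640]
dup     [6, 640, 640]
drop    [6, 640]
negate  [6, -640]

[6, -640]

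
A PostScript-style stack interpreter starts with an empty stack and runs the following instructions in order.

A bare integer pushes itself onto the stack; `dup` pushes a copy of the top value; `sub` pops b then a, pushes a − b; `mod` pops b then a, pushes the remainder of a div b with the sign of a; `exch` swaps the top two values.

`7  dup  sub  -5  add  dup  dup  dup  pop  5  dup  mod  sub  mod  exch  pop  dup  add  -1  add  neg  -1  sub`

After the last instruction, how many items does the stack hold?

7    : 7
dup  : 7 7
sub  : 0
-5   : 0 -5
add  : -5
dup  : -5 -5
dup  : -5 -5 -5
dup  : -5 -5 -5 -5
pop  : -5 -5 -5
5    : -5 -5 -5 5
dup  : -5 -5 -5 5 5
mod  : -5 -5 -5 0
sub  : -5 -5 -5
mod  : -5 0
exch : 0 -5
pop  : 0
dup  : 0 0
add  : 0
-1   : 0 -1
add  : -1
neg  : 1
-1   : 1 -1
sub  : 2

1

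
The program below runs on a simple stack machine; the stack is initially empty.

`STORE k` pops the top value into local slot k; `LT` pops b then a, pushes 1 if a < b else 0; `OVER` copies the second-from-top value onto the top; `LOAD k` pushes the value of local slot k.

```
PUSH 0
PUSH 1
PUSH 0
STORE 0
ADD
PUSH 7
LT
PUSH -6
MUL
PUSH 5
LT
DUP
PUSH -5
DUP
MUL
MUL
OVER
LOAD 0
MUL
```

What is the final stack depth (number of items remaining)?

3

PUSH 0   0
PUSH 1   0 1
PUSH 0   0 1 0
STORE 0  0 1
ADD      1
PUSH 7   1 7
LT       1
PUSH -6  1 -6
MUL      -6
PUSH 5   -6 5
LT       1
DUP      1 1
PUSH -5  1 1 -5
DUP      1 1 -5 -5
MUL      1 1 25
MUL      1 25
OVER     1 25 1
LOAD 0   1 25 1 0
MUL      1 25 0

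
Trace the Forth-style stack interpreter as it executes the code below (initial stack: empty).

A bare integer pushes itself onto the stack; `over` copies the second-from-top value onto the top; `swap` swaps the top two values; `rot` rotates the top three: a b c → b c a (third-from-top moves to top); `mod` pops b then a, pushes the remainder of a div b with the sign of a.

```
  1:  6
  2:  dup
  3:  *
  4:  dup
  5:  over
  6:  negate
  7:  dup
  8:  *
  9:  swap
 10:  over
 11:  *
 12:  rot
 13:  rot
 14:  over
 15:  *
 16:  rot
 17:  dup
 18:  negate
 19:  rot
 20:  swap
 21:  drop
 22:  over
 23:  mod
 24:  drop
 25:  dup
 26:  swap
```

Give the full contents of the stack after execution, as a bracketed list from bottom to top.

[36, 46656, 46656]

6      -> [6]
dup    -> [6, 6]
*      -> [36]
dup    -> [36, 36]
over   -> [36, 36, 36]
negate -> [36, 36, -36]
dup    -> [36, 36, -36, -36]
*      -> [36, 36, 1296]
swap   -> [36, 1296, 36]
over   -> [36, 1296, 36, 1296]
*      -> [36, 1296, 46656]
rot    -> [1296, 46656, 36]
rot    -> [46656, 36, 1296]
over   -> [46656, 36, 1296, 36]
*      -> [46656, 36, 46656]
rot    -> [36, 46656, 46656]
dup    -> [36, 46656, 46656, 46656]
negate -> [36, 46656, 46656, -46656]
rot    -> [36, 46656, -46656, 46656]
swap   -> [36, 46656, 46656, -46656]
drop   -> [36, 46656, 46656]
over   -> [36, 46656, 46656, 46656]
mod    -> [36, 46656, 0]
drop   -> [36, 46656]
dup    -> [36, 46656, 46656]
swap   -> [36, 46656, 46656]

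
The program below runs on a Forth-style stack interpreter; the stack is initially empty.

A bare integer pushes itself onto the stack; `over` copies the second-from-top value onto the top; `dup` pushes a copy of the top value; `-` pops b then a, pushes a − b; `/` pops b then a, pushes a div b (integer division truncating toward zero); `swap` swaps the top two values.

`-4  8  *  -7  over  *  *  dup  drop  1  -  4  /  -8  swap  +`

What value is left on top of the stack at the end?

-4    [-4]
8     [-4, 8]
*     [-32]
-7    [-32, -7]
over  [-32, -7, -32]
*     [-32, 224]
*     [-7168]
dup   [-7168, -7168]
drop  [-7168]
1     [-7168, 1]
-     [-7169]
4     [-7169, 4]
/     [-1792]
-8    [-1792, -8]
swap  [-8, -1792]
+     [-1800]

-1800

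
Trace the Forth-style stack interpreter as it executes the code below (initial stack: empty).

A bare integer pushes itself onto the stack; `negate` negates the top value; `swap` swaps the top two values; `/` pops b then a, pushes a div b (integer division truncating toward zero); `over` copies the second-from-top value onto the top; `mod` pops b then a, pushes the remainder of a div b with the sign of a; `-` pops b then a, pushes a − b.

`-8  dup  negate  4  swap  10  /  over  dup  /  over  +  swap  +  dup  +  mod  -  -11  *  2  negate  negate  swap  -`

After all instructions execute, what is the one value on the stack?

-86

-8     → [-8]
dup    → [-8, -8]
negate → [-8, 8]
4      → [-8, 8, 4]
swap   → [-8, 4, 8]
10     → [-8, 4, 8, 10]
/      → [-8, 4, 0]
over   → [-8, 4, 0, 4]
dup    → [-8, 4, 0, 4, 4]
/      → [-8, 4, 0, 1]
over   → [-8, 4, 0, 1, 0]
+      → [-8, 4, 0, 1]
swap   → [-8, 4, 1, 0]
+      → [-8, 4, 1]
dup    → [-8, 4, 1, 1]
+      → [-8, 4, 2]
mod    → [-8, 0]
-      → [-8]
-11    → [-8, -11]
*      → [88]
2      → [88, 2]
negate → [88, -2]
negate → [88, 2]
swap   → [2, 88]
-      → [-86]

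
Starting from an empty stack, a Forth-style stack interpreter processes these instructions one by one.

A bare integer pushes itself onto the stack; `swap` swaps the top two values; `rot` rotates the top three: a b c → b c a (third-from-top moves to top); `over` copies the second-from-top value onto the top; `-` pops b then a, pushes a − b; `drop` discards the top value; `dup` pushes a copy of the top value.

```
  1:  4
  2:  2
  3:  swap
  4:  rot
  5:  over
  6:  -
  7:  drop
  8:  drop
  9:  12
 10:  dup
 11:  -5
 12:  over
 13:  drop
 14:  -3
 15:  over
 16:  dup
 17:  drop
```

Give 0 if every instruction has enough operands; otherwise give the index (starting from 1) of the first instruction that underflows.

4    : 4
2    : 4 2
swap : 2 4
rot  — needs 3 operands, stack has 2 → underflow

4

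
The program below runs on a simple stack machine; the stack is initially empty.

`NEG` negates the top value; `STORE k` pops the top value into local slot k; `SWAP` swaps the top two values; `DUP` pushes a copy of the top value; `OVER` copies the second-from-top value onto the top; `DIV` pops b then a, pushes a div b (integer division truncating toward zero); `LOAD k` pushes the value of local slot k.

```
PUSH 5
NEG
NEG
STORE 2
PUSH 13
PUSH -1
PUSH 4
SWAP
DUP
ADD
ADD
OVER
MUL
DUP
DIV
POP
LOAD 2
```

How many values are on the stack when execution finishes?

2

PUSH 5  -> [5]
NEG     -> [-5]
NEG     -> [5]
STORE 2 -> []
PUSH 13 -> [13]
PUSH -1 -> [13, -1]
PUSH 4  -> [13, -1, 4]
SWAP    -> [13, 4, -1]
DUP     -> [13, 4, -1, -1]
ADD     -> [13, 4, -2]
ADD     -> [13, 2]
OVER    -> [13, 2, 13]
MUL     -> [13, 26]
DUP     -> [13, 26, 26]
DIV     -> [13, 1]
POP     -> [13]
LOAD 2  -> [13, 5]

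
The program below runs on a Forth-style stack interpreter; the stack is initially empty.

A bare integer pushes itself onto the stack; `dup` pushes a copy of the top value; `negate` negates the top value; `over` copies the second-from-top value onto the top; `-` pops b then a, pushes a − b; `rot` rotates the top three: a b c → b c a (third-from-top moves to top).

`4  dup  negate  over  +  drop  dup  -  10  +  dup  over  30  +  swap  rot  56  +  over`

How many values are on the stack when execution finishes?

4

4      -> [4]
dup    -> [4, 4]
negate -> [4, -4]
over   -> [4, -4, 4]
+      -> [4, 0]
drop   -> [4]
dup    -> [4, 4]
-      -> [0]
10     -> [0, 10]
+      -> [10]
dup    -> [10, 10]
over   -> [10, 10, 10]
30     -> [10, 10, 10, 30]
+      -> [10, 10, 40]
swap   -> [10, 40, 10]
rot    -> [40, 10, 10]
56     -> [40, 10, 10, 56]
+      -> [40, 10, 66]
over   -> [40, 10, 66, 10]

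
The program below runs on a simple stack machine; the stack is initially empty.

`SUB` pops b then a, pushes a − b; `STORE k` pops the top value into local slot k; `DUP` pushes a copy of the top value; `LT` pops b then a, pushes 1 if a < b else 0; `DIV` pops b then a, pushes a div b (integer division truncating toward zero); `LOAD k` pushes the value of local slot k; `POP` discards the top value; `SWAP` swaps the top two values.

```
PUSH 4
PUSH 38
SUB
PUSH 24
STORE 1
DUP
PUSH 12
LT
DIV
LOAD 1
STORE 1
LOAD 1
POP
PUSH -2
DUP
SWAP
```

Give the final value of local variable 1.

PUSH 4  → [4]
PUSH 38 → [4, 38]
SUB     → [-34]
PUSH 24 → [-34, 24]
STORE 1 → [-34]
DUP     → [-34, -34]
PUSH 12 → [-34, -34, 12]
LT      → [-34, 1]
DIV     → [-34]
LOAD 1  → [-34, 24]
STORE 1 → [-34]
LOAD 1  → [-34, 24]
POP     → [-34]
PUSH -2 → [-34, -2]
DUP     → [-34, -2, -2]
SWAP    → [-34, -2, -2]

24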